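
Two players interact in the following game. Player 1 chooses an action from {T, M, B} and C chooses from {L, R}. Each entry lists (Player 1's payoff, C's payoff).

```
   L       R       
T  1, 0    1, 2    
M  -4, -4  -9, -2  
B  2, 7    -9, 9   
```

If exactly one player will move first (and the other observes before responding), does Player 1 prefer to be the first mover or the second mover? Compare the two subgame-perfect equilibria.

If Player 1 leads: C's best replies are T→R, M→R, B→R; Player 1's induced payoffs 1, -9, -9; outcome (T, R), payoffs (1, 2).
If C leads: Player 1's best replies are L→B, R→T; C's induced payoffs 7, 2; outcome (B, L), payoffs (2, 7).
Player 1 gets 1 moving first and 2 moving second, so Player 1 prefers to move second.

second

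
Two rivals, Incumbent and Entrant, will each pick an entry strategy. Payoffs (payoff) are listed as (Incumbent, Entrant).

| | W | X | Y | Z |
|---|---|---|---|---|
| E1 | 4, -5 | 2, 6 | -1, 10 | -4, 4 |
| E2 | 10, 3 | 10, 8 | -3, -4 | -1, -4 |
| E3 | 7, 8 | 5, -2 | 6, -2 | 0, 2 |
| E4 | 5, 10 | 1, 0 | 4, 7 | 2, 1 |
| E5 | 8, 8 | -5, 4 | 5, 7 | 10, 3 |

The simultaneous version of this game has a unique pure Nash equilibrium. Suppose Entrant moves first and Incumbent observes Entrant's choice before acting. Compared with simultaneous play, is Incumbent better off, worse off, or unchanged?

Backward induction with Entrant moving first.
- W: Incumbent compares 4, 10, 7, 5, 8 and picks E2; Entrant would get 3.
- X: Incumbent compares 2, 10, 5, 1, -5 and picks E2; Entrant would get 8.
- Y: Incumbent compares -1, -3, 6, 4, 5 and picks E3; Entrant would get -2.
- Z: Incumbent compares -4, -1, 0, 2, 10 and picks E5; Entrant would get 3.
Maximizing over 3, 8, -2, 3, Entrant chooses X. Subgame-perfect outcome: (E2, X) with payoffs (10, 8).
For the simultaneous game, intersect best replies.
Incumbent's best replies: W→E2; X→E2; Y→E3; Z→E5.
Entrant's best replies: E1→Y; E2→X; E3→W; E4→W; E5→W.
The unique mutual best reply is (E2, X), giving (10, 8).
Incumbent earns 10 sequentially versus 10 at the Nash outcome: unchanged.

unchanged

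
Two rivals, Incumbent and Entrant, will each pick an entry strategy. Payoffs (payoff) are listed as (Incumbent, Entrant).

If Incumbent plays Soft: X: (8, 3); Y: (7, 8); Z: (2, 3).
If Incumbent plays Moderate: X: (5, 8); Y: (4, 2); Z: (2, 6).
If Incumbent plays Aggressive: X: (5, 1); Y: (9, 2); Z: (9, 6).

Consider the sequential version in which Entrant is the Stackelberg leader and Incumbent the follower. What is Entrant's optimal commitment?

Incumbent best-responds to each possible Entrant move:
- X → Incumbent plays Soft (best of 8, 5, 5); Entrant gets 3.
- Y → Incumbent plays Aggressive (best of 7, 4, 9); Entrant gets 2.
- Z → Incumbent plays Aggressive (best of 2, 2, 9); Entrant gets 6.
Among 3, 2, 6, the best is 6 at Z. Subgame-perfect outcome: (Aggressive, Z) with payoffs (9, 6).

Z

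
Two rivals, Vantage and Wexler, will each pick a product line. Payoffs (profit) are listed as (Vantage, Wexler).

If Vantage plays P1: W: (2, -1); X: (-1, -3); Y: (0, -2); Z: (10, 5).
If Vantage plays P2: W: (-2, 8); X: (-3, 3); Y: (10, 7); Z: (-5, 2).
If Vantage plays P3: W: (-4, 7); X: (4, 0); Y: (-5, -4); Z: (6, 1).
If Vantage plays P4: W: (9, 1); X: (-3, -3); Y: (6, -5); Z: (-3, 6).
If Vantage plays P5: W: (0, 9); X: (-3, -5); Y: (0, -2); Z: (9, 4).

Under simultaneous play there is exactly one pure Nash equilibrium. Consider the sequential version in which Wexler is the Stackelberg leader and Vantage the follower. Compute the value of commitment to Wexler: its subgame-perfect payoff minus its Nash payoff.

2

Vantage best-responds to each possible Wexler move:
- W: BR = P4, leader payoff 1.
- X: BR = P3, leader payoff 0.
- Y: BR = P2, leader payoff 7.
- Z: BR = P1, leader payoff 5.
Maximizing over 1, 0, 7, 5, Wexler chooses Y. Subgame-perfect outcome: (P2, Y) with payoffs (10, 7).
For the simultaneous game, intersect best replies.
Vantage's best replies: W→P4; X→P3; Y→P2; Z→P1.
Wexler's best replies: P1→Z; P2→W; P3→W; P4→Z; P5→W.
Only (P1, Z) has each player best-responding; Nash payoffs (10, 5).
Wexler's commitment gain: 7 − 5 = 2.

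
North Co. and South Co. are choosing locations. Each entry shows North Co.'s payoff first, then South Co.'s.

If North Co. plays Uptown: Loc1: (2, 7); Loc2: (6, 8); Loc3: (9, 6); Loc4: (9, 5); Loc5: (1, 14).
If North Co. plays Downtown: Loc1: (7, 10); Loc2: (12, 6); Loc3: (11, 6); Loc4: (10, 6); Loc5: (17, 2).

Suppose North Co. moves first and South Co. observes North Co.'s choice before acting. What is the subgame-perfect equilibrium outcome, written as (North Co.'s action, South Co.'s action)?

(Downtown, Loc1)

South Co. best-responds to each possible North Co. move:
- Uptown → South Co. plays Loc5 (best of 7, 8, 6, 5, 14); North Co. gets 1.
- Downtown → South Co. plays Loc1 (best of 10, 6, 6, 6, 2); North Co. gets 7.
Among 1, 7, the best is 7 at Downtown. Subgame-perfect outcome: (Downtown, Loc1) with payoffs (7, 10).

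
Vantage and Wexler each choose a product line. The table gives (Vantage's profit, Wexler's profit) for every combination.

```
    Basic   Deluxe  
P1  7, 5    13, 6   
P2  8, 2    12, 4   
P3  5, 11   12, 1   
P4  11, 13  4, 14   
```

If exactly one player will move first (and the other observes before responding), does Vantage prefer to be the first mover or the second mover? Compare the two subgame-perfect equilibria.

first

If Vantage leads: Wexler's best replies are P1→Deluxe, P2→Deluxe, P3→Basic, P4→Deluxe; Vantage's induced payoffs 13, 12, 5, 4; outcome (P1, Deluxe), payoffs (13, 6).
If Wexler leads: Vantage's best replies are Basic→P4, Deluxe→P1; Wexler's induced payoffs 13, 6; outcome (P4, Basic), payoffs (11, 13).
Vantage gets 13 moving first and 11 moving second, so Vantage prefers to move first.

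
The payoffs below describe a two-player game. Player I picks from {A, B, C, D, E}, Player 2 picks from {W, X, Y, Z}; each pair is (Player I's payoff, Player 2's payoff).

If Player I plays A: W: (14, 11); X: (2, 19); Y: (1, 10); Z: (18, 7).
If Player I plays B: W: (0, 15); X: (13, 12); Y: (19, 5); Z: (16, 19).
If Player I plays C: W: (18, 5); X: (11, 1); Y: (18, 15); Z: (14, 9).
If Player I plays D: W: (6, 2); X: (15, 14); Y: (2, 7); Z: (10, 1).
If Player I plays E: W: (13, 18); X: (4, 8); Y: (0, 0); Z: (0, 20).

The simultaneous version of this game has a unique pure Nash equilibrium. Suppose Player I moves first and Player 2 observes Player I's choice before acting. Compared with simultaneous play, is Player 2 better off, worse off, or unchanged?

Backward induction with Player I moving first.
- A: Player 2 compares 11, 19, 10, 7 and picks X; Player I would get 2.
- B: Player 2 compares 15, 12, 5, 19 and picks Z; Player I would get 16.
- C: Player 2 compares 5, 1, 15, 9 and picks Y; Player I would get 18.
- D: Player 2 compares 2, 14, 7, 1 and picks X; Player I would get 15.
- E: Player 2 compares 18, 8, 0, 20 and picks Z; Player I would get 0.
Maximizing over 2, 16, 18, 15, 0, Player I chooses C. Subgame-perfect outcome: (C, Y) with payoffs (18, 15).
Under simultaneous play:
Player I's best replies: W→C; X→D; Y→B; Z→A.
Player 2's best replies: A→X; B→Z; C→Y; D→X; E→Z.
Only (D, X) has each player best-responding; Nash payoffs (15, 14).
Player 2 earns 15 sequentially versus 14 at the Nash outcome: better off.

better off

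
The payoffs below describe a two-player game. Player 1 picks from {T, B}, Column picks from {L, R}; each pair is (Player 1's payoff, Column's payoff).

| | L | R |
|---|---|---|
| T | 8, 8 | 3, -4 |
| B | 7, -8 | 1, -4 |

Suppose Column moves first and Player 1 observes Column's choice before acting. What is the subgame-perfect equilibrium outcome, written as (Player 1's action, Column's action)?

(T, L)

Work backward from Player 1's decision.
- L: BR = T, leader payoff 8.
- R: BR = T, leader payoff -4.
Among 8, -4, the best is 8 at L. Subgame-perfect outcome: (T, L) with payoffs (8, 8).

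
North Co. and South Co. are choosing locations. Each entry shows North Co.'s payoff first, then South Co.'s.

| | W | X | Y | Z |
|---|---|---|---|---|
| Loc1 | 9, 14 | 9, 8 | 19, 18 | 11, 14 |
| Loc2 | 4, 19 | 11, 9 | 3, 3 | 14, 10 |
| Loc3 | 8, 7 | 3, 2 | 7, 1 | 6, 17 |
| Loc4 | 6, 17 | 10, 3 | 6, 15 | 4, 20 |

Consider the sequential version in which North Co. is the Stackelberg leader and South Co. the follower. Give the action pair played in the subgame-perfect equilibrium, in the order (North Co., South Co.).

(Loc1, Y)

Backward induction with North Co. moving first.
- Loc1: South Co. compares 14, 8, 18, 14 and picks Y; North Co. would get 19.
- Loc2: South Co. compares 19, 9, 3, 10 and picks W; North Co. would get 4.
- Loc3: South Co. compares 7, 2, 1, 17 and picks Z; North Co. would get 6.
- Loc4: South Co. compares 17, 3, 15, 20 and picks Z; North Co. would get 4.
North Co.'s induced payoffs are 19, 4, 6, 4, so North Co. commits to Loc1. Subgame-perfect outcome: (Loc1, Y) with payoffs (19, 18).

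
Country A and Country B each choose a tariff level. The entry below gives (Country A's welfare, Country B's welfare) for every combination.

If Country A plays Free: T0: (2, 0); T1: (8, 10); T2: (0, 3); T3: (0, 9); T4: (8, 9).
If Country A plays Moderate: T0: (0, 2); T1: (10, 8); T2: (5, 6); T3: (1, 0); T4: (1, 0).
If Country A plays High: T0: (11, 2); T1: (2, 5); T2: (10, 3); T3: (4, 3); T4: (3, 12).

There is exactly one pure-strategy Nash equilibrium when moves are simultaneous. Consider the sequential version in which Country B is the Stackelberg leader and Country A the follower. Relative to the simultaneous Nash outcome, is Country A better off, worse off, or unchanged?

worse off

Work backward from Country A's decision.
- T0: BR = High, leader payoff 2.
- T1: BR = Moderate, leader payoff 8.
- T2: BR = High, leader payoff 3.
- T3: BR = High, leader payoff 3.
- T4: BR = Free, leader payoff 9.
Country B's induced payoffs are 2, 8, 3, 3, 9, so Country B commits to T4. Subgame-perfect outcome: (Free, T4) with payoffs (8, 9).
Under simultaneous play:
Country A's best replies: T0→High; T1→Moderate; T2→High; T3→High; T4→Free.
Country B's best replies: Free→T1; Moderate→T1; High→T4.
Only (Moderate, T1) has each player best-responding; Nash payoffs (10, 8).
Country A earns 8 sequentially versus 10 at the Nash outcome: worse off.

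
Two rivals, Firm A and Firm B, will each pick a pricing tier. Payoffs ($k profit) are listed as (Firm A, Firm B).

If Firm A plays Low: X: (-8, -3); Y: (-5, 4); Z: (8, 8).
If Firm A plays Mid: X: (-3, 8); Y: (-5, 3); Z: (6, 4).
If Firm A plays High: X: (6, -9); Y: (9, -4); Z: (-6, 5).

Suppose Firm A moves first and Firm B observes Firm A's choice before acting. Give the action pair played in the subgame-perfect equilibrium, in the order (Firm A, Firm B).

Backward induction with Firm A moving first.
- Low: BR = Z, leader payoff 8.
- Mid: BR = X, leader payoff -3.
- High: BR = Z, leader payoff -6.
Maximizing over 8, -3, -6, Firm A chooses Low. Subgame-perfect outcome: (Low, Z) with payoffs (8, 8).

(Low, Z)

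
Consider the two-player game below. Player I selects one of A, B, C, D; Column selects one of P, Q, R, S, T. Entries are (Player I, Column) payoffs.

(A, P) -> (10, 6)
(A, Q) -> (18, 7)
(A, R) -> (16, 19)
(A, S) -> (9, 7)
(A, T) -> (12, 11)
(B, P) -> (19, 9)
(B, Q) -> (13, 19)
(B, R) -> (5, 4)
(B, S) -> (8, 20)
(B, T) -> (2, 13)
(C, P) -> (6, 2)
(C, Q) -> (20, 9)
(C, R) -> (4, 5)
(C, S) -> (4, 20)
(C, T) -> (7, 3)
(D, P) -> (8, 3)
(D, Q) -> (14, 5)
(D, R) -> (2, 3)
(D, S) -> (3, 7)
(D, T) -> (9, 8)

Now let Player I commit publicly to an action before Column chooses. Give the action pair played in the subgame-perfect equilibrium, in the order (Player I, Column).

(A, R)

Work backward from Column's decision.
- A → Column plays R (best of 6, 7, 19, 7, 11); Player I gets 16.
- B → Column plays S (best of 9, 19, 4, 20, 13); Player I gets 8.
- C → Column plays S (best of 2, 9, 5, 20, 3); Player I gets 4.
- D → Column plays T (best of 3, 5, 3, 7, 8); Player I gets 9.
Maximizing over 16, 8, 4, 9, Player I chooses A. Subgame-perfect outcome: (A, R) with payoffs (16, 19).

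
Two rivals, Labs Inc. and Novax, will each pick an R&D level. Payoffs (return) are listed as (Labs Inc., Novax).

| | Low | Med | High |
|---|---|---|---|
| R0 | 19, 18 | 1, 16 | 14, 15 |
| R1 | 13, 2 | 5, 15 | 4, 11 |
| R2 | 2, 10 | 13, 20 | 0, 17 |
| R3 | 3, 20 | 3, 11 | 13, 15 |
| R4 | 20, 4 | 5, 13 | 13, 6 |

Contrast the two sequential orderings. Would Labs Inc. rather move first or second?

If Labs Inc. leads: Novax's best replies are R0→Low, R1→Med, R2→Med, R3→Low, R4→Med; Labs Inc.'s induced payoffs 19, 5, 13, 3, 5; outcome (R0, Low), payoffs (19, 18).
If Novax leads: Labs Inc.'s best replies are Low→R4, Med→R2, High→R0; Novax's induced payoffs 4, 20, 15; outcome (R2, Med), payoffs (13, 20).
Labs Inc. gets 19 moving first and 13 moving second, so Labs Inc. prefers to move first.

first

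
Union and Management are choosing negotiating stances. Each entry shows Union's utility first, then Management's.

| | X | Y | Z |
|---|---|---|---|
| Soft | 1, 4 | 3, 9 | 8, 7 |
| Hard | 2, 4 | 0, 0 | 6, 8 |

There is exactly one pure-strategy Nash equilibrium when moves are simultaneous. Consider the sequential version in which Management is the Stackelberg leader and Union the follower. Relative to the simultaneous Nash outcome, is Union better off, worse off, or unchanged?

Backward induction with Management moving first.
- X: BR = Hard, leader payoff 4.
- Y: BR = Soft, leader payoff 9.
- Z: BR = Soft, leader payoff 7.
Among 4, 9, 7, the best is 9 at Y. Subgame-perfect outcome: (Soft, Y) with payoffs (3, 9).
Now find the simultaneous Nash equilibrium.
Union's best replies: X→Hard; Y→Soft; Z→Soft.
Management's best replies: Soft→Y; Hard→Z.
The unique mutual best reply is (Soft, Y), giving (3, 9).
Union earns 3 sequentially versus 3 at the Nash outcome: unchanged.

unchanged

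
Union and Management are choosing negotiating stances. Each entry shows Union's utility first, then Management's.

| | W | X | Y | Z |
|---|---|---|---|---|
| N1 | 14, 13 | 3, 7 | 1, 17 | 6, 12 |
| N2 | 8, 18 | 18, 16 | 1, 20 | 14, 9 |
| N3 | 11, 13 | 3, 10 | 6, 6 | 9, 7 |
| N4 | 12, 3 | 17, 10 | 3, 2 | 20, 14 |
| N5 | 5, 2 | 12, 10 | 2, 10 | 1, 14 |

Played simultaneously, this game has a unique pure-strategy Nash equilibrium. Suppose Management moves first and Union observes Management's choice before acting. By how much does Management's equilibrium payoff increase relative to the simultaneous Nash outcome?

2

Backward induction with Management moving first.
- W: Union compares 14, 8, 11, 12, 5 and picks N1; Management would get 13.
- X: Union compares 3, 18, 3, 17, 12 and picks N2; Management would get 16.
- Y: Union compares 1, 1, 6, 3, 2 and picks N3; Management would get 6.
- Z: Union compares 6, 14, 9, 20, 1 and picks N4; Management would get 14.
Management's induced payoffs are 13, 16, 6, 14, so Management commits to X. Subgame-perfect outcome: (N2, X) with payoffs (18, 16).
Under simultaneous play:
Union's best replies: W→N1; X→N2; Y→N3; Z→N4.
Management's best replies: N1→Y; N2→Y; N3→W; N4→Z; N5→Z.
Only (N4, Z) has each player best-responding; Nash payoffs (20, 14).
Management's commitment gain: 16 − 14 = 2.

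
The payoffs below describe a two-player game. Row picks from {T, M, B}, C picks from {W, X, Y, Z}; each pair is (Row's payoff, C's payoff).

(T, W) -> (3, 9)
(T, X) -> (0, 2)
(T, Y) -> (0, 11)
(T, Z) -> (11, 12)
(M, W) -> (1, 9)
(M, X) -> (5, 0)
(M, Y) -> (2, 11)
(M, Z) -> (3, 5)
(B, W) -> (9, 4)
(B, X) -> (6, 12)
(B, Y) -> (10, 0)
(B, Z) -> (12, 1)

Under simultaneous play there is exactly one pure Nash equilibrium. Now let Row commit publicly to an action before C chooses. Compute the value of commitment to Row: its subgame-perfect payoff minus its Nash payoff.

C best-responds to each possible Row move:
- T → C plays Z (best of 9, 2, 11, 12); Row gets 11.
- M → C plays Y (best of 9, 0, 11, 5); Row gets 2.
- B → C plays X (best of 4, 12, 0, 1); Row gets 6.
Maximizing over 11, 2, 6, Row chooses T. Subgame-perfect outcome: (T, Z) with payoffs (11, 12).
Now find the simultaneous Nash equilibrium.
Row's best replies: W→B; X→B; Y→B; Z→B.
C's best replies: T→Z; M→Y; B→X.
Only (B, X) has each player best-responding; Nash payoffs (6, 12).
Row's commitment gain: 11 − 6 = 5.

5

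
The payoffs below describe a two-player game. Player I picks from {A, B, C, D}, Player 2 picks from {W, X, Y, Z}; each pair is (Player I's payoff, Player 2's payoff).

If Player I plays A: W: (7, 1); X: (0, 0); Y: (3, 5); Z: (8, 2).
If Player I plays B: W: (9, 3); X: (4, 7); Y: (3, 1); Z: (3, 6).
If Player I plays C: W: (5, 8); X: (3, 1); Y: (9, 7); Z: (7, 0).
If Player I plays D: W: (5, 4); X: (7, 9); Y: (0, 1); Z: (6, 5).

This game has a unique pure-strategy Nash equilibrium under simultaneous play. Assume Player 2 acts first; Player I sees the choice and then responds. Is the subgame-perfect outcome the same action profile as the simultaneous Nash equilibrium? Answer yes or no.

Player I best-responds to each possible Player 2 move:
- W → Player I plays B (best of 7, 9, 5, 5); Player 2 gets 3.
- X → Player I plays D (best of 0, 4, 3, 7); Player 2 gets 9.
- Y → Player I plays C (best of 3, 3, 9, 0); Player 2 gets 7.
- Z → Player I plays A (best of 8, 3, 7, 6); Player 2 gets 2.
Maximizing over 3, 9, 7, 2, Player 2 chooses X. Subgame-perfect outcome: (D, X) with payoffs (7, 9).
For the simultaneous game, intersect best replies.
Player I's best replies: W→B; X→D; Y→C; Z→A.
Player 2's best replies: A→Y; B→X; C→W; D→X.
The unique mutual best reply is (D, X), giving (7, 9).
Sequential outcome (D, X) coincides with the Nash profile (D, X).

yes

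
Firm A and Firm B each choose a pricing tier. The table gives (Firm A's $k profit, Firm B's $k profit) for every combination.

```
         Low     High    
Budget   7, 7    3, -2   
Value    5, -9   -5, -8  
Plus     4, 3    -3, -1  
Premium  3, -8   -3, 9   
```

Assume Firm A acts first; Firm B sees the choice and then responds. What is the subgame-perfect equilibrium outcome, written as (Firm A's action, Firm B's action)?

Firm B best-responds to each possible Firm A move:
- Budget → Firm B plays Low (best of 7, -2); Firm A gets 7.
- Value → Firm B plays High (best of -9, -8); Firm A gets -5.
- Plus → Firm B plays Low (best of 3, -1); Firm A gets 4.
- Premium → Firm B plays High (best of -8, 9); Firm A gets -3.
Firm A's induced payoffs are 7, -5, 4, -3, so Firm A commits to Budget. Subgame-perfect outcome: (Budget, Low) with payoffs (7, 7).

(Budget, Low)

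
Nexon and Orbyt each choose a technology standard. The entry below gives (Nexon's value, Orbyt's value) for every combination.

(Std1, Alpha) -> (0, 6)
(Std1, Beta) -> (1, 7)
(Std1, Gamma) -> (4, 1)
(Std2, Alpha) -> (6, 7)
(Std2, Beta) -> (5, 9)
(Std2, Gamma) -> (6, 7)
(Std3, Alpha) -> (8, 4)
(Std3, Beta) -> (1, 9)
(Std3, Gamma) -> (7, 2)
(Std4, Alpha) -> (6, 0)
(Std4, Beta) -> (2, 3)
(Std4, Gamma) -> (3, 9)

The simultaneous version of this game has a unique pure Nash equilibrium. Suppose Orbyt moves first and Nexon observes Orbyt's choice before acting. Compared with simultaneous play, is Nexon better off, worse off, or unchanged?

Nexon best-responds to each possible Orbyt move:
- Alpha → Nexon plays Std3 (best of 0, 6, 8, 6); Orbyt gets 4.
- Beta → Nexon plays Std2 (best of 1, 5, 1, 2); Orbyt gets 9.
- Gamma → Nexon plays Std3 (best of 4, 6, 7, 3); Orbyt gets 2.
Maximizing over 4, 9, 2, Orbyt chooses Beta. Subgame-perfect outcome: (Std2, Beta) with payoffs (5, 9).
For the simultaneous game, intersect best replies.
Nexon's best replies: Alpha→Std3; Beta→Std2; Gamma→Std3.
Orbyt's best replies: Std1→Beta; Std2→Beta; Std3→Beta; Std4→Gamma.
Only (Std2, Beta) has each player best-responding; Nash payoffs (5, 9).
Nexon earns 5 sequentially versus 5 at the Nash outcome: unchanged.

unchanged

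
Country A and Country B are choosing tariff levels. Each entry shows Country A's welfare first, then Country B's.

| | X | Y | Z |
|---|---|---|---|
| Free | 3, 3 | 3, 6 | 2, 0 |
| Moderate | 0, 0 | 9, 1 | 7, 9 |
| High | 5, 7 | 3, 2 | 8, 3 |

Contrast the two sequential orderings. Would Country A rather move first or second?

If Country A leads: Country B's best replies are Free→Y, Moderate→Z, High→X; Country A's induced payoffs 3, 7, 5; outcome (Moderate, Z), payoffs (7, 9).
If Country B leads: Country A's best replies are X→High, Y→Moderate, Z→High; Country B's induced payoffs 7, 1, 3; outcome (High, X), payoffs (5, 7).
Country A gets 7 moving first and 5 moving second, so Country A prefers to move first.

first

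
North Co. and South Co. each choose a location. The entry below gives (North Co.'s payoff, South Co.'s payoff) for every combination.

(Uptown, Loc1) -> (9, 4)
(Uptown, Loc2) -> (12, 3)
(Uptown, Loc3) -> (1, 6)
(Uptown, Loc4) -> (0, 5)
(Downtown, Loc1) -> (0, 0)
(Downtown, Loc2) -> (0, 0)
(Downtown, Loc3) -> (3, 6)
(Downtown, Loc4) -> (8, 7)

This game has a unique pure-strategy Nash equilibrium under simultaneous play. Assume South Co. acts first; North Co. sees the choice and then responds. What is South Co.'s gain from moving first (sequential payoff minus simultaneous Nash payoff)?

Work backward from North Co.'s decision.
- Loc1: North Co. compares 9, 0 and picks Uptown; South Co. would get 4.
- Loc2: North Co. compares 12, 0 and picks Uptown; South Co. would get 3.
- Loc3: North Co. compares 1, 3 and picks Downtown; South Co. would get 6.
- Loc4: North Co. compares 0, 8 and picks Downtown; South Co. would get 7.
Among 4, 3, 6, 7, the best is 7 at Loc4. Subgame-perfect outcome: (Downtown, Loc4) with payoffs (8, 7).
Under simultaneous play:
North Co.'s best replies: Loc1→Uptown; Loc2→Uptown; Loc3→Downtown; Loc4→Downtown.
South Co.'s best replies: Uptown→Loc3; Downtown→Loc4.
The unique mutual best reply is (Downtown, Loc4), giving (8, 7).
South Co.'s commitment gain: 7 − 7 = 0.

0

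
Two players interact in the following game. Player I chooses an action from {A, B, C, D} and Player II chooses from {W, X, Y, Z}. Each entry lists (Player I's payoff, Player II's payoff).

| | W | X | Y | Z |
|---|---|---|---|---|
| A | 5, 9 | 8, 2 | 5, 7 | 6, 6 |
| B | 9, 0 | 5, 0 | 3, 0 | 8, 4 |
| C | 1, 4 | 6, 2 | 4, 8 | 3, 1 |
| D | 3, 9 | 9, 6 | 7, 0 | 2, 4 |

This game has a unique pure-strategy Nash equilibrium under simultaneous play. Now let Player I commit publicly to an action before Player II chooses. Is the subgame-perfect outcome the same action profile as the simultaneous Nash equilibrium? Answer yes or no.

yes

Work backward from Player II's decision.
- A: BR = W, leader payoff 5.
- B: BR = Z, leader payoff 8.
- C: BR = Y, leader payoff 4.
- D: BR = W, leader payoff 3.
Maximizing over 5, 8, 4, 3, Player I chooses B. Subgame-perfect outcome: (B, Z) with payoffs (8, 4).
Under simultaneous play:
Player I's best replies: W→B; X→D; Y→D; Z→B.
Player II's best replies: A→W; B→Z; C→Y; D→W.
The unique mutual best reply is (B, Z), giving (8, 4).
Sequential outcome (B, Z) coincides with the Nash profile (B, Z).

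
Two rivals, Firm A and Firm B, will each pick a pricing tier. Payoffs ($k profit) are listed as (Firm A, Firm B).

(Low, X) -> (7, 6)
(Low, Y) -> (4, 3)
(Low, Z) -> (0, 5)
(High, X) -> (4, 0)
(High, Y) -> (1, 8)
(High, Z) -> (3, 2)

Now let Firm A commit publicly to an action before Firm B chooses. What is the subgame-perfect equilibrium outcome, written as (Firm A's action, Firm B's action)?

(Low, X)

Work backward from Firm B's decision.
- Low: BR = X, leader payoff 7.
- High: BR = Y, leader payoff 1.
Maximizing over 7, 1, Firm A chooses Low. Subgame-perfect outcome: (Low, X) with payoffs (7, 6).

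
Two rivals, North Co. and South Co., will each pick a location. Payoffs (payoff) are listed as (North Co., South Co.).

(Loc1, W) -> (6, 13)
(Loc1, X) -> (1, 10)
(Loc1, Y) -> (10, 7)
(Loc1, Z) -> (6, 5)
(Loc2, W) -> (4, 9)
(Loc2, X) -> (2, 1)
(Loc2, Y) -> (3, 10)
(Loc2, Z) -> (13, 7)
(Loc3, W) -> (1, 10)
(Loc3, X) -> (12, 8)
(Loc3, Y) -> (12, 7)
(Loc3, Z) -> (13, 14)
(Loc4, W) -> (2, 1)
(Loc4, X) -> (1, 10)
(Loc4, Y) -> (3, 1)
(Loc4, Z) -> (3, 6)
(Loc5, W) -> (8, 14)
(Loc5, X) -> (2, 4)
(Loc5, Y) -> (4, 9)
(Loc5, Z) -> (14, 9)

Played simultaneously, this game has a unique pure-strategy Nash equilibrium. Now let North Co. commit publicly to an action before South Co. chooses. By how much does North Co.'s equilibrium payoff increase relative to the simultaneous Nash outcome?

5

Solve by backward induction (North Co. leads).
- Loc1: South Co. compares 13, 10, 7, 5 and picks W; North Co. would get 6.
- Loc2: South Co. compares 9, 1, 10, 7 and picks Y; North Co. would get 3.
- Loc3: South Co. compares 10, 8, 7, 14 and picks Z; North Co. would get 13.
- Loc4: South Co. compares 1, 10, 1, 6 and picks X; North Co. would get 1.
- Loc5: South Co. compares 14, 4, 9, 9 and picks W; North Co. would get 8.
Among 6, 3, 13, 1, 8, the best is 13 at Loc3. Subgame-perfect outcome: (Loc3, Z) with payoffs (13, 14).
Under simultaneous play:
North Co.'s best replies: W→Loc5; X→Loc3; Y→Loc3; Z→Loc5.
South Co.'s best replies: Loc1→W; Loc2→Y; Loc3→Z; Loc4→X; Loc5→W.
The unique mutual best reply is (Loc5, W), giving (8, 14).
North Co.'s commitment gain: 13 − 8 = 5.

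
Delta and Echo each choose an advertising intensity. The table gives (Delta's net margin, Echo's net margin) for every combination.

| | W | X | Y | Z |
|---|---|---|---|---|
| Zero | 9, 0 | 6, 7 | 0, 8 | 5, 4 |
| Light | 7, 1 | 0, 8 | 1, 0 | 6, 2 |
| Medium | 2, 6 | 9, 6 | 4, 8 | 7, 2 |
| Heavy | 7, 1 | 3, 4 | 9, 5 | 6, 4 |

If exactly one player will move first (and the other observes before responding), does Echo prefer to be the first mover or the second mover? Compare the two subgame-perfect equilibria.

first

If Delta leads: Echo's best replies are Zero→Y, Light→X, Medium→Y, Heavy→Y; Delta's induced payoffs 0, 0, 4, 9; outcome (Heavy, Y), payoffs (9, 5).
If Echo leads: Delta's best replies are W→Zero, X→Medium, Y→Heavy, Z→Medium; Echo's induced payoffs 0, 6, 5, 2; outcome (Medium, X), payoffs (9, 6).
Echo gets 6 moving first and 5 moving second, so Echo prefers to move first.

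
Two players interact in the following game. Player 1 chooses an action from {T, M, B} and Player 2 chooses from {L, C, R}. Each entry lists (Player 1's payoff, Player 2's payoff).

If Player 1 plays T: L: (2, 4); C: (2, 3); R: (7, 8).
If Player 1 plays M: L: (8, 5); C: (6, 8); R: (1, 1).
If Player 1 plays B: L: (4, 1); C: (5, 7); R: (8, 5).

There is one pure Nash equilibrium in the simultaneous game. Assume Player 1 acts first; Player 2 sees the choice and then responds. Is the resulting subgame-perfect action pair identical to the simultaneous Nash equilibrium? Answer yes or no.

no

Player 2 best-responds to each possible Player 1 move:
- T: Player 2 compares 4, 3, 8 and picks R; Player 1 would get 7.
- M: Player 2 compares 5, 8, 1 and picks C; Player 1 would get 6.
- B: Player 2 compares 1, 7, 5 and picks C; Player 1 would get 5.
Among 7, 6, 5, the best is 7 at T. Subgame-perfect outcome: (T, R) with payoffs (7, 8).
Now find the simultaneous Nash equilibrium.
Player 1's best replies: L→M; C→M; R→B.
Player 2's best replies: T→R; M→C; B→C.
The unique mutual best reply is (M, C), giving (6, 8).
Sequential outcome (T, R) differs from the Nash profile (M, C).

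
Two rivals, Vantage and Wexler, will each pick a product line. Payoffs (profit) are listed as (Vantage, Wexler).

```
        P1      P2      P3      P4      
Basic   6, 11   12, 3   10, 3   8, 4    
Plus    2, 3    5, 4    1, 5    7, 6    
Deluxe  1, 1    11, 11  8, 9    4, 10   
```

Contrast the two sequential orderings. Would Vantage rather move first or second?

first

If Vantage leads: Wexler's best replies are Basic→P1, Plus→P4, Deluxe→P2; Vantage's induced payoffs 6, 7, 11; outcome (Deluxe, P2), payoffs (11, 11).
If Wexler leads: Vantage's best replies are P1→Basic, P2→Basic, P3→Basic, P4→Basic; Wexler's induced payoffs 11, 3, 3, 4; outcome (Basic, P1), payoffs (6, 11).
Vantage gets 11 moving first and 6 moving second, so Vantage prefers to move first.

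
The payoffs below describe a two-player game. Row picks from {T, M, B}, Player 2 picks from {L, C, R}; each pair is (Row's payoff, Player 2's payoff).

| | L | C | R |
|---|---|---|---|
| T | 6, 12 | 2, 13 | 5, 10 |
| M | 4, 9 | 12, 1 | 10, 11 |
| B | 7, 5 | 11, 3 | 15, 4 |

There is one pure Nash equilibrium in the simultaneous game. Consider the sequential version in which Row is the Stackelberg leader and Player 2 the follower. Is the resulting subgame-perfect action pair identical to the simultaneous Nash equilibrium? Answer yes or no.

no

Backward induction with Row moving first.
- T: BR = C, leader payoff 2.
- M: BR = R, leader payoff 10.
- B: BR = L, leader payoff 7.
Row's induced payoffs are 2, 10, 7, so Row commits to M. Subgame-perfect outcome: (M, R) with payoffs (10, 11).
Now find the simultaneous Nash equilibrium.
Row's best replies: L→B; C→M; R→B.
Player 2's best replies: T→C; M→R; B→L.
The unique mutual best reply is (B, L), giving (7, 5).
Sequential outcome (M, R) differs from the Nash profile (B, L).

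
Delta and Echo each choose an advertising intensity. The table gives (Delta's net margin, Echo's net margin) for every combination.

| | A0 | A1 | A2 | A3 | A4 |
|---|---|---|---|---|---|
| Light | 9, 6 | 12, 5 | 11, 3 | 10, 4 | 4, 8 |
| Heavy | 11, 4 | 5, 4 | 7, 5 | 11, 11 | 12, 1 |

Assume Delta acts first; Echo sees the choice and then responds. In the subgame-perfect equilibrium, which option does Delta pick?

Heavy

Solve by backward induction (Delta leads).
- Light → Echo plays A4 (best of 6, 5, 3, 4, 8); Delta gets 4.
- Heavy → Echo plays A3 (best of 4, 4, 5, 11, 1); Delta gets 11.
Among 4, 11, the best is 11 at Heavy. Subgame-perfect outcome: (Heavy, A3) with payoffs (11, 11).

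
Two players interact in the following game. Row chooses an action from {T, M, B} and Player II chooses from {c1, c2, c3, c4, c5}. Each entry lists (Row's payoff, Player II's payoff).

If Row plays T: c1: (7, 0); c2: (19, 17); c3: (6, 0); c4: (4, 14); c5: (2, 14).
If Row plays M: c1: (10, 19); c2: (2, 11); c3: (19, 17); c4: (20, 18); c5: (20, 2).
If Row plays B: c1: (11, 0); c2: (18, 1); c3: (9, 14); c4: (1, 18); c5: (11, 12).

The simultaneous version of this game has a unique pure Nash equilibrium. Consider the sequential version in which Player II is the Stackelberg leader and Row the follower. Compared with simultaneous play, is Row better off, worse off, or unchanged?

Row best-responds to each possible Player II move:
- c1: Row compares 7, 10, 11 and picks B; Player II would get 0.
- c2: Row compares 19, 2, 18 and picks T; Player II would get 17.
- c3: Row compares 6, 19, 9 and picks M; Player II would get 17.
- c4: Row compares 4, 20, 1 and picks M; Player II would get 18.
- c5: Row compares 2, 20, 11 and picks M; Player II would get 2.
Player II's induced payoffs are 0, 17, 17, 18, 2, so Player II commits to c4. Subgame-perfect outcome: (M, c4) with payoffs (20, 18).
For the simultaneous game, intersect best replies.
Row's best replies: c1→B; c2→T; c3→M; c4→M; c5→M.
Player II's best replies: T→c2; M→c1; B→c4.
Only (T, c2) has each player best-responding; Nash payoffs (19, 17).
Row earns 20 sequentially versus 19 at the Nash outcome: better off.

better off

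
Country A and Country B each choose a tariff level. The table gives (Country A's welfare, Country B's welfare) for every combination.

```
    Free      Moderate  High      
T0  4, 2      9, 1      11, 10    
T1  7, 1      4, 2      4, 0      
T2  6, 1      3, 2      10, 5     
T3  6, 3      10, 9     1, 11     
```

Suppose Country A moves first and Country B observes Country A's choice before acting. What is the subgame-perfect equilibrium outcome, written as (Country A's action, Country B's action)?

Backward induction with Country A moving first.
- T0 → Country B plays High (best of 2, 1, 10); Country A gets 11.
- T1 → Country B plays Moderate (best of 1, 2, 0); Country A gets 4.
- T2 → Country B plays High (best of 1, 2, 5); Country A gets 10.
- T3 → Country B plays High (best of 3, 9, 11); Country A gets 1.
Maximizing over 11, 4, 10, 1, Country A chooses T0. Subgame-perfect outcome: (T0, High) with payoffs (11, 10).

(T0, High)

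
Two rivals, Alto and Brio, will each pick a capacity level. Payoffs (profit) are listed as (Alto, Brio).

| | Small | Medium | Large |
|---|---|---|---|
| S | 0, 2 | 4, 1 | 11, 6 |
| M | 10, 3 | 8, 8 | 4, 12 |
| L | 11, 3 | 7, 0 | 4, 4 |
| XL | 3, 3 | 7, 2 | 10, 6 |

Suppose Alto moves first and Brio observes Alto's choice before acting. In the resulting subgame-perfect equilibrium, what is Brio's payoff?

6

Brio best-responds to each possible Alto move:
- S → Brio plays Large (best of 2, 1, 6); Alto gets 11.
- M → Brio plays Large (best of 3, 8, 12); Alto gets 4.
- L → Brio plays Large (best of 3, 0, 4); Alto gets 4.
- XL → Brio plays Large (best of 3, 2, 6); Alto gets 10.
Alto's induced payoffs are 11, 4, 4, 10, so Alto commits to S. Subgame-perfect outcome: (S, Large) with payoffs (11, 6).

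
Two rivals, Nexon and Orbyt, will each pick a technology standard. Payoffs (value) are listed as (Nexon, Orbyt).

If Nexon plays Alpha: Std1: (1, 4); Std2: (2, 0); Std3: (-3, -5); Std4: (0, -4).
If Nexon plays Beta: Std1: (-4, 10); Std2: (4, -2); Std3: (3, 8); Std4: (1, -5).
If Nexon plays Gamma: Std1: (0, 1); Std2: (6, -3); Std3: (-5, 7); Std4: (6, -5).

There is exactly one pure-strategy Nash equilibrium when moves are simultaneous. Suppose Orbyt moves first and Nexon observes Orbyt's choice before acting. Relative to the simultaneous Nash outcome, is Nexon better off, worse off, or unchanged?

better off

Backward induction with Orbyt moving first.
- Std1 → Nexon plays Alpha (best of 1, -4, 0); Orbyt gets 4.
- Std2 → Nexon plays Gamma (best of 2, 4, 6); Orbyt gets -3.
- Std3 → Nexon plays Beta (best of -3, 3, -5); Orbyt gets 8.
- Std4 → Nexon plays Gamma (best of 0, 1, 6); Orbyt gets -5.
Maximizing over 4, -3, 8, -5, Orbyt chooses Std3. Subgame-perfect outcome: (Beta, Std3) with payoffs (3, 8).
Under simultaneous play:
Nexon's best replies: Std1→Alpha; Std2→Gamma; Std3→Beta; Std4→Gamma.
Orbyt's best replies: Alpha→Std1; Beta→Std1; Gamma→Std3.
Only (Alpha, Std1) has each player best-responding; Nash payoffs (1, 4).
Nexon earns 3 sequentially versus 1 at the Nash outcome: better off.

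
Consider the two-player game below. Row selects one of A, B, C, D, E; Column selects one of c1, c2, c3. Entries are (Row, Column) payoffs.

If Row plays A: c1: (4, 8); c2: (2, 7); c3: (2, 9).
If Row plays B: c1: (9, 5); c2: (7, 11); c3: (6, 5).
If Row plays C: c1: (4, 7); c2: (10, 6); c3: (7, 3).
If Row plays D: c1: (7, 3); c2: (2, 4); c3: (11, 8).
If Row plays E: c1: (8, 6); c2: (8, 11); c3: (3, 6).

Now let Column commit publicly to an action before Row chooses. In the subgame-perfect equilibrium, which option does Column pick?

Backward induction with Column moving first.
- c1: BR = B, leader payoff 5.
- c2: BR = C, leader payoff 6.
- c3: BR = D, leader payoff 8.
Maximizing over 5, 6, 8, Column chooses c3. Subgame-perfect outcome: (D, c3) with payoffs (11, 8).

c3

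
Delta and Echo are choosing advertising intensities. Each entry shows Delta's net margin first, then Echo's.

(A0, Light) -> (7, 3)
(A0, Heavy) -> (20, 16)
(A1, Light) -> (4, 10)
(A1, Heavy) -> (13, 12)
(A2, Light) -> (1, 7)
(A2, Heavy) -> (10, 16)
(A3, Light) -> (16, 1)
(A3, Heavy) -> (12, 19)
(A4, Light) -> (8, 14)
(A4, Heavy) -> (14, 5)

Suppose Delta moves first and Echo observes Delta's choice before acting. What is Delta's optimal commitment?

Echo best-responds to each possible Delta move:
- A0: BR = Heavy, leader payoff 20.
- A1: BR = Heavy, leader payoff 13.
- A2: BR = Heavy, leader payoff 10.
- A3: BR = Heavy, leader payoff 12.
- A4: BR = Light, leader payoff 8.
Delta's induced payoffs are 20, 13, 10, 12, 8, so Delta commits to A0. Subgame-perfect outcome: (A0, Heavy) with payoffs (20, 16).

A0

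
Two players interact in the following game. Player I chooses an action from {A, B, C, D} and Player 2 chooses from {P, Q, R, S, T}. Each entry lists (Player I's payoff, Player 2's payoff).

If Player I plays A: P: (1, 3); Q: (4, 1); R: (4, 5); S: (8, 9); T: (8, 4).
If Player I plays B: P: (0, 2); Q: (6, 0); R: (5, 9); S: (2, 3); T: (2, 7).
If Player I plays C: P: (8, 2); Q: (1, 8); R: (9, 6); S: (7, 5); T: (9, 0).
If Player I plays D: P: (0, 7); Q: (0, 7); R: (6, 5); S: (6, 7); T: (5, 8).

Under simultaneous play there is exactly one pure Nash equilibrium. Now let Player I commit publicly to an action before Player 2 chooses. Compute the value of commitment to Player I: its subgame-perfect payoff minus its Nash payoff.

Solve by backward induction (Player I leads).
- A → Player 2 plays S (best of 3, 1, 5, 9, 4); Player I gets 8.
- B → Player 2 plays R (best of 2, 0, 9, 3, 7); Player I gets 5.
- C → Player 2 plays Q (best of 2, 8, 6, 5, 0); Player I gets 1.
- D → Player 2 plays T (best of 7, 7, 5, 7, 8); Player I gets 5.
Player I's induced payoffs are 8, 5, 1, 5, so Player I commits to A. Subgame-perfect outcome: (A, S) with payoffs (8, 9).
Now find the simultaneous Nash equilibrium.
Player I's best replies: P→C; Q→B; R→C; S→A; T→C.
Player 2's best replies: A→S; B→R; C→Q; D→T.
The unique mutual best reply is (A, S), giving (8, 9).
Player I's commitment gain: 8 − 8 = 0.

0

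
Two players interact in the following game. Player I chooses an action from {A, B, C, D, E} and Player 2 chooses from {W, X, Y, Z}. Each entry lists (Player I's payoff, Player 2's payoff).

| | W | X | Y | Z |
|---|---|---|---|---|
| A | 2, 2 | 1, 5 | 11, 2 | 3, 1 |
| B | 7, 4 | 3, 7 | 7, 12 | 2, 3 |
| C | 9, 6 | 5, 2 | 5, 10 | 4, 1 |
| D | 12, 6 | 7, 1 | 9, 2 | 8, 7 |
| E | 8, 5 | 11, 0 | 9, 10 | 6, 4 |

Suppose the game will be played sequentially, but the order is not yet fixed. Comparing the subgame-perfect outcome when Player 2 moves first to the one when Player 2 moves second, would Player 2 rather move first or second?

If Player I leads: Player 2's best replies are A→X, B→Y, C→Y, D→Z, E→Y; Player I's induced payoffs 1, 7, 5, 8, 9; outcome (E, Y), payoffs (9, 10).
If Player 2 leads: Player I's best replies are W→D, X→E, Y→A, Z→D; Player 2's induced payoffs 6, 0, 2, 7; outcome (D, Z), payoffs (8, 7).
Player 2 gets 7 moving first and 10 moving second, so Player 2 prefers to move second.

second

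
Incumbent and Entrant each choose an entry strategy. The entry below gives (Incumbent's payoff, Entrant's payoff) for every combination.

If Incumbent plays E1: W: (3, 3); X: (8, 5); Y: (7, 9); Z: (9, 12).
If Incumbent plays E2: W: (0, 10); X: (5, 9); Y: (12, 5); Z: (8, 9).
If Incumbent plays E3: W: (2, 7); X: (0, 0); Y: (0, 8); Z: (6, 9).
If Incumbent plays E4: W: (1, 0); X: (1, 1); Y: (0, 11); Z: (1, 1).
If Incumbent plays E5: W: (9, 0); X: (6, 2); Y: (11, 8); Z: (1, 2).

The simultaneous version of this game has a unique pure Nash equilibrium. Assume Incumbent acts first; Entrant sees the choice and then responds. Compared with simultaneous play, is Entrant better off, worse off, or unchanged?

Work backward from Entrant's decision.
- E1: Entrant compares 3, 5, 9, 12 and picks Z; Incumbent would get 9.
- E2: Entrant compares 10, 9, 5, 9 and picks W; Incumbent would get 0.
- E3: Entrant compares 7, 0, 8, 9 and picks Z; Incumbent would get 6.
- E4: Entrant compares 0, 1, 11, 1 and picks Y; Incumbent would get 0.
- E5: Entrant compares 0, 2, 8, 2 and picks Y; Incumbent would get 11.
Maximizing over 9, 0, 6, 0, 11, Incumbent chooses E5. Subgame-perfect outcome: (E5, Y) with payoffs (11, 8).
Under simultaneous play:
Incumbent's best replies: W→E5; X→E1; Y→E2; Z→E1.
Entrant's best replies: E1→Z; E2→W; E3→Z; E4→Y; E5→Y.
The unique mutual best reply is (E1, Z), giving (9, 12).
Entrant earns 8 sequentially versus 12 at the Nash outcome: worse off.

worse off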